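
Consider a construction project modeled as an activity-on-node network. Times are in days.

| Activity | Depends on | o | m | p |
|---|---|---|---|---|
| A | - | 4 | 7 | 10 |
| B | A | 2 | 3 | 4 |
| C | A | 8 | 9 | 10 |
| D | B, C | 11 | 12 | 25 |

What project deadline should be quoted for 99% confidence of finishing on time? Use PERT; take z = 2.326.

36.0 days

te_A = (4 + 4·7 + 10)/6 = 42/6 = 7; σ²_A = ((10−4)/6)² = 1.000
te_B = (2 + 4·3 + 4)/6 = 18/6 = 3; σ²_B = ((4−2)/6)² = 0.111
te_C = (8 + 4·9 + 10)/6 = 54/6 = 9; σ²_C = ((10−8)/6)² = 0.111
te_D = (11 + 4·12 + 25)/6 = 84/6 = 14; σ²_D = ((25−11)/6)² = 5.444

Forward pass:
ES_A = 0; EF_A = 7
ES_B = 7; EF_B = 7+3 = 10
ES_C = 7; EF_C = 7+9 = 16
ES_D = max(EF_B=10, EF_C=16) = 16; EF_D = 16+14 = 30
Expected project duration μ = 30 days. Critical path: A → C → D.

Variance along critical path = 1.000 + 0.111 + 5.444 = 6.556; σ = 2.560 days.
D = μ + z·σ = 30 + 2.326·2.560 = 36.0 days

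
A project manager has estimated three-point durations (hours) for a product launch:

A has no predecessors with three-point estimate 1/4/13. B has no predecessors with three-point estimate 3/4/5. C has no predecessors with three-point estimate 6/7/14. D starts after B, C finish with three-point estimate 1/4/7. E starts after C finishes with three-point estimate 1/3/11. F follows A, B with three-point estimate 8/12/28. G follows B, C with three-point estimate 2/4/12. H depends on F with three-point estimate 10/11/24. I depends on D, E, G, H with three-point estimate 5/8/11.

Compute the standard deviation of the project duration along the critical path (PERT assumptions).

te_A = (1 + 4·4 + 13)/6 = 30/6 = 5; σ²_A = ((13−1)/6)² = 4.000
te_B = (3 + 4·4 + 5)/6 = 24/6 = 4; σ²_B = ((5−3)/6)² = 0.111
te_C = (6 + 4·7 + 14)/6 = 48/6 = 8; σ²_C = ((14−6)/6)² = 1.778
te_D = (1 + 4·4 + 7)/6 = 24/6 = 4; σ²_D = ((7−1)/6)² = 1.000
te_E = (1 + 4·3 + 11)/6 = 24/6 = 4; σ²_E = ((11−1)/6)² = 2.778
te_F = (8 + 4·12 + 28)/6 = 84/6 = 14; σ²_F = ((28−8)/6)² = 11.111
te_G = (2 + 4·4 + 12)/6 = 30/6 = 5; σ²_G = ((12−2)/6)² = 2.778
te_H = (10 + 4·11 + 24)/6 = 78/6 = 13; σ²_H = ((24−10)/6)² = 5.444
te_I = (5 + 4·8 + 11)/6 = 48/6 = 8; σ²_I = ((11−5)/6)² = 1.000

Forward pass:
ES_A = 0; EF_A = 5
ES_B = 0; EF_B = 4
ES_C = 0; EF_C = 8
ES_D = max(EF_B=4, EF_C=8) = 8; EF_D = 8+4 = 12
ES_E = 8; EF_E = 8+4 = 12
ES_F = max(EF_A=5, EF_B=4) = 5; EF_F = 5+14 = 19
ES_G = max(EF_B=4, EF_C=8) = 8; EF_G = 8+5 = 13
ES_H = 19; EF_H = 19+13 = 32
ES_I = max(EF_D=12, EF_E=12, EF_G=13, EF_H=32) = 32; EF_I = 32+8 = 40
Expected project duration μ = 40 hours. Critical path: A → F → H → I.

Variance along critical path = 4.000 + 11.111 + 5.444 + 1.000 = 21.556
σ = √21.556 = 4.643 hours

4.64 hours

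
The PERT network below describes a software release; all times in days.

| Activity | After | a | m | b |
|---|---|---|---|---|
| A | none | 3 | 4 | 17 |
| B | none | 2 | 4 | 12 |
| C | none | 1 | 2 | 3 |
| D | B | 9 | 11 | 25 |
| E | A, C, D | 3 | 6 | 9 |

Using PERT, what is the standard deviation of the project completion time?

te_A = (3 + 4·4 + 17)/6 = 36/6 = 6; σ²_A = ((17−3)/6)² = 5.444
te_B = (2 + 4·4 + 12)/6 = 30/6 = 5; σ²_B = ((12−2)/6)² = 2.778
te_C = (1 + 4·2 + 3)/6 = 12/6 = 2; σ²_C = ((3−1)/6)² = 0.111
te_D = (9 + 4·11 + 25)/6 = 78/6 = 13; σ²_D = ((25−9)/6)² = 7.111
te_E = (3 + 4·6 + 9)/6 = 36/6 = 6; σ²_E = ((9−3)/6)² = 1.000

Forward pass:
ES_A = 0; EF_A = 6
ES_B = 0; EF_B = 5
ES_C = 0; EF_C = 2
ES_D = 5; EF_D = 5+13 = 18
ES_E = max(EF_A=6, EF_C=2, EF_D=18) = 18; EF_E = 18+6 = 24
Expected project duration μ = 24 days. Critical path: B → D → E.

Variance along critical path = 2.778 + 7.111 + 1.000 = 10.889
σ = √10.889 = 3.300 days

3.30 days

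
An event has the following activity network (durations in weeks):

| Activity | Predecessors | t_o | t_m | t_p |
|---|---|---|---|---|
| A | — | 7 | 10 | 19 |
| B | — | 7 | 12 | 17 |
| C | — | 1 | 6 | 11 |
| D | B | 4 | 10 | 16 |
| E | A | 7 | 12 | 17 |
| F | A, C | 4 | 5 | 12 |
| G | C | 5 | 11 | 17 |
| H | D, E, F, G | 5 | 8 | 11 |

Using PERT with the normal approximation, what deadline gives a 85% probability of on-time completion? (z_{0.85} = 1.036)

33.9 weeks

te_A = (7 + 4·10 + 19)/6 = 66/6 = 11; σ²_A = ((19−7)/6)² = 4.000
te_B = (7 + 4·12 + 17)/6 = 72/6 = 12; σ²_B = ((17−7)/6)² = 2.778
te_C = (1 + 4·6 + 11)/6 = 36/6 = 6; σ²_C = ((11−1)/6)² = 2.778
te_D = (4 + 4·10 + 16)/6 = 60/6 = 10; σ²_D = ((16−4)/6)² = 4.000
te_E = (7 + 4·12 + 17)/6 = 72/6 = 12; σ²_E = ((17−7)/6)² = 2.778
te_F = (4 + 4·5 + 12)/6 = 36/6 = 6; σ²_F = ((12−4)/6)² = 1.778
te_G = (5 + 4·11 + 17)/6 = 66/6 = 11; σ²_G = ((17−5)/6)² = 4.000
te_H = (5 + 4·8 + 11)/6 = 48/6 = 8; σ²_H = ((11−5)/6)² = 1.000

Forward pass:
ES_A = 0; EF_A = 11
ES_B = 0; EF_B = 12
ES_C = 0; EF_C = 6
ES_D = 12; EF_D = 12+10 = 22
ES_E = 11; EF_E = 11+12 = 23
ES_F = max(EF_A=11, EF_C=6) = 11; EF_F = 11+6 = 17
ES_G = 6; EF_G = 6+11 = 17
ES_H = max(EF_D=22, EF_E=23, EF_F=17, EF_G=17) = 23; EF_H = 23+8 = 31
Expected project duration μ = 31 weeks. Critical path: A → E → H.

Variance along critical path = 4.000 + 2.778 + 1.000 = 7.778; σ = 2.789 weeks.
D = μ + z·σ = 31 + 1.036·2.789 = 33.9 weeks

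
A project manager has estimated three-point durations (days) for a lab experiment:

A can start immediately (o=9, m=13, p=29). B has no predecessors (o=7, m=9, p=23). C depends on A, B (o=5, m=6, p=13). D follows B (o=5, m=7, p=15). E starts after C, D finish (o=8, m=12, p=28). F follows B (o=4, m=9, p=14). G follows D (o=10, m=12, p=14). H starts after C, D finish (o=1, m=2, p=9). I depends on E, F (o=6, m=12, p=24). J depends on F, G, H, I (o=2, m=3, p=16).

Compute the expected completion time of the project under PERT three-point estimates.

54 days

te_A = (9 + 4·13 + 29)/6 = 90/6 = 15
te_B = (7 + 4·9 + 23)/6 = 66/6 = 11
te_C = (5 + 4·6 + 13)/6 = 42/6 = 7
te_D = (5 + 4·7 + 15)/6 = 48/6 = 8
te_E = (8 + 4·12 + 28)/6 = 84/6 = 14
te_F = (4 + 4·9 + 14)/6 = 54/6 = 9
te_G = (10 + 4·12 + 14)/6 = 72/6 = 12
te_H = (1 + 4·2 + 9)/6 = 18/6 = 3
te_I = (6 + 4·12 + 24)/6 = 78/6 = 13
te_J = (2 + 4·3 + 16)/6 = 30/6 = 5

Forward pass:
ES_A = 0; EF_A = 15
ES_B = 0; EF_B = 11
ES_C = max(EF_A=15, EF_B=11) = 15; EF_C = 15+7 = 22
ES_D = 11; EF_D = 11+8 = 19
ES_E = max(EF_C=22, EF_D=19) = 22; EF_E = 22+14 = 36
ES_F = 11; EF_F = 11+9 = 20
ES_G = 19; EF_G = 19+12 = 31
ES_H = max(EF_C=22, EF_D=19) = 22; EF_H = 22+3 = 25
ES_I = max(EF_E=36, EF_F=20) = 36; EF_I = 36+13 = 49
ES_J = max(EF_F=20, EF_G=31, EF_H=25, EF_I=49) = 49; EF_J = 49+5 = 54
Expected project duration μ = 54 days. Critical path: A → C → E → I → J.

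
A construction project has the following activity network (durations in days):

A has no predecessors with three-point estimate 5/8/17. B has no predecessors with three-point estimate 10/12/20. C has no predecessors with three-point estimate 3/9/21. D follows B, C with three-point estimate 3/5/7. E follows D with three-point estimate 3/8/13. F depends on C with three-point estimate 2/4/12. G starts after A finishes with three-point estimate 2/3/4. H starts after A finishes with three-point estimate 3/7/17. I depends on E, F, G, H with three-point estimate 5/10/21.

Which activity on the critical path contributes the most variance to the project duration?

I

te_A = (5 + 4·8 + 17)/6 = 54/6 = 9; σ²_A = ((17−5)/6)² = 4.000
te_B = (10 + 4·12 + 20)/6 = 78/6 = 13; σ²_B = ((20−10)/6)² = 2.778
te_C = (3 + 4·9 + 21)/6 = 60/6 = 10; σ²_C = ((21−3)/6)² = 9.000
te_D = (3 + 4·5 + 7)/6 = 30/6 = 5; σ²_D = ((7−3)/6)² = 0.444
te_E = (3 + 4·8 + 13)/6 = 48/6 = 8; σ²_E = ((13−3)/6)² = 2.778
te_F = (2 + 4·4 + 12)/6 = 30/6 = 5; σ²_F = ((12−2)/6)² = 2.778
te_G = (2 + 4·3 + 4)/6 = 18/6 = 3; σ²_G = ((4−2)/6)² = 0.111
te_H = (3 + 4·7 + 17)/6 = 48/6 = 8; σ²_H = ((17−3)/6)² = 5.444
te_I = (5 + 4·10 + 21)/6 = 66/6 = 11; σ²_I = ((21−5)/6)² = 7.111

Forward pass:
ES_A = 0; EF_A = 9
ES_B = 0; EF_B = 13
ES_C = 0; EF_C = 10
ES_D = max(EF_B=13, EF_C=10) = 13; EF_D = 13+5 = 18
ES_E = 18; EF_E = 18+8 = 26
ES_F = 10; EF_F = 10+5 = 15
ES_G = 9; EF_G = 9+3 = 12
ES_H = 9; EF_H = 9+8 = 17
ES_I = max(EF_E=26, EF_F=15, EF_G=12, EF_H=17) = 26; EF_I = 26+11 = 37
Expected project duration μ = 37 days. Critical path: B → D → E → I.

Variances on critical path: σ²_B=2.778, σ²_D=0.444, σ²_E=2.778, σ²_I=7.111.
Largest is σ²_I = 7.111.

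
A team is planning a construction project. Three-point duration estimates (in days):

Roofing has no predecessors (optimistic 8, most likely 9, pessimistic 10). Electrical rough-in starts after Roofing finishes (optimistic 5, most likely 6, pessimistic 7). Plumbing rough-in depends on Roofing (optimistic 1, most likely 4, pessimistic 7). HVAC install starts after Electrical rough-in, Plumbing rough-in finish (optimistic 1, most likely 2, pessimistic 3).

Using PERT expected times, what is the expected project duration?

te_Roofing = (8 + 4·9 + 10)/6 = 54/6 = 9
te_Electrical rough-in = (5 + 4·6 + 7)/6 = 36/6 = 6
te_Plumbing rough-in = (1 + 4·4 + 7)/6 = 24/6 = 4
te_HVAC install = (1 + 4·2 + 3)/6 = 12/6 = 2

Forward pass:
ES_Roofing = 0; EF_Roofing = 9
ES_Electrical rough-in = 9; EF_Electrical rough-in = 9+6 = 15
ES_Plumbing rough-in = 9; EF_Plumbing rough-in = 9+4 = 13
ES_HVAC install = max(EF_Electrical rough-in=15, EF_Plumbing rough-in=13) = 15; EF_HVAC install = 15+2 = 17
Expected project duration μ = 17 days. Critical path: Roofing → Electrical rough-in → HVAC install.

17 days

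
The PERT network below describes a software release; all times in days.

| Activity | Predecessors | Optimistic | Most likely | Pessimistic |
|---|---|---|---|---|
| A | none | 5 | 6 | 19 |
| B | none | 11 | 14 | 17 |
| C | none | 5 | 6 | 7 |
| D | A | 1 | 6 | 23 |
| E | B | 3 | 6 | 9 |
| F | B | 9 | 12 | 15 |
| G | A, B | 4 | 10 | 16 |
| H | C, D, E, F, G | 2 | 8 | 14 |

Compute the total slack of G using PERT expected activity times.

te_A = (5 + 4·6 + 19)/6 = 48/6 = 8
te_B = (11 + 4·14 + 17)/6 = 84/6 = 14
te_C = (5 + 4·6 + 7)/6 = 36/6 = 6
te_D = (1 + 4·6 + 23)/6 = 48/6 = 8
te_E = (3 + 4·6 + 9)/6 = 36/6 = 6
te_F = (9 + 4·12 + 15)/6 = 72/6 = 12
te_G = (4 + 4·10 + 16)/6 = 60/6 = 10
te_H = (2 + 4·8 + 14)/6 = 48/6 = 8

Forward pass:
ES_A = 0; EF_A = 8
ES_B = 0; EF_B = 14
ES_C = 0; EF_C = 6
ES_D = 8; EF_D = 8+8 = 16
ES_E = 14; EF_E = 14+6 = 20
ES_F = 14; EF_F = 14+12 = 26
ES_G = max(EF_A=8, EF_B=14) = 14; EF_G = 14+10 = 24
ES_H = max(EF_C=6, EF_D=16, EF_E=20, EF_F=26, EF_G=24) = 26; EF_H = 26+8 = 34
Expected project duration μ = 34 days. Critical path: B → F → H.

Backward pass:
LF_H = 34; LS_H = 34−8 = 26
LF_G = LS_H = 26; LS_G = 26−10 = 16
LF_F = LS_H = 26; LS_F = 26−12 = 14
LF_E = LS_H = 26; LS_E = 26−6 = 20
LF_D = LS_H = 26; LS_D = 26−8 = 18
LF_C = LS_H = 26; LS_C = 26−6 = 20
LF_B = min(LS_E=20, LS_F=14, LS_G=16) = 14; LS_B = 14−14 = 0
LF_A = min(LS_D=18, LS_G=16) = 16; LS_A = 16−8 = 8
Slack_G = LS_G − ES_G = 16 − 14 = 2

2 days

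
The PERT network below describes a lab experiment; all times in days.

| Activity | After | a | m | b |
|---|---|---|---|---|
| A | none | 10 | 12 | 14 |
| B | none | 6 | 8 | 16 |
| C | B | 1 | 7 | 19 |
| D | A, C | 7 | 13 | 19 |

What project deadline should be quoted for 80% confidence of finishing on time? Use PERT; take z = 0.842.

33.3 days

te_A = (10 + 4·12 + 14)/6 = 72/6 = 12; σ²_A = ((14−10)/6)² = 0.444
te_B = (6 + 4·8 + 16)/6 = 54/6 = 9; σ²_B = ((16−6)/6)² = 2.778
te_C = (1 + 4·7 + 19)/6 = 48/6 = 8; σ²_C = ((19−1)/6)² = 9.000
te_D = (7 + 4·13 + 19)/6 = 78/6 = 13; σ²_D = ((19−7)/6)² = 4.000

Forward pass:
ES_A = 0; EF_A = 12
ES_B = 0; EF_B = 9
ES_C = 9; EF_C = 9+8 = 17
ES_D = max(EF_A=12, EF_C=17) = 17; EF_D = 17+13 = 30
Expected project duration μ = 30 days. Critical path: B → C → D.

Variance along critical path = 2.778 + 9.000 + 4.000 = 15.778; σ = 3.972 days.
D = μ + z·σ = 30 + 0.842·3.972 = 33.3 days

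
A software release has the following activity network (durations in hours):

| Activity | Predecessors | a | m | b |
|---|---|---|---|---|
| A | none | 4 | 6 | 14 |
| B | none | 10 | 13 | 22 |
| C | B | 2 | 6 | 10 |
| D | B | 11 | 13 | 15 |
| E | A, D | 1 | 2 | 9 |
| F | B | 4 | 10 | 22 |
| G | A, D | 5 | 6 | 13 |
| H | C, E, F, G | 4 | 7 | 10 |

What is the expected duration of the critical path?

te_A = (4 + 4·6 + 14)/6 = 42/6 = 7
te_B = (10 + 4·13 + 22)/6 = 84/6 = 14
te_C = (2 + 4·6 + 10)/6 = 36/6 = 6
te_D = (11 + 4·13 + 15)/6 = 78/6 = 13
te_E = (1 + 4·2 + 9)/6 = 18/6 = 3
te_F = (4 + 4·10 + 22)/6 = 66/6 = 11
te_G = (5 + 4·6 + 13)/6 = 42/6 = 7
te_H = (4 + 4·7 + 10)/6 = 42/6 = 7

Forward pass:
ES_A = 0; EF_A = 7
ES_B = 0; EF_B = 14
ES_C = 14; EF_C = 14+6 = 20
ES_D = 14; EF_D = 14+13 = 27
ES_E = max(EF_A=7, EF_D=27) = 27; EF_E = 27+3 = 30
ES_F = 14; EF_F = 14+11 = 25
ES_G = max(EF_A=7, EF_D=27) = 27; EF_G = 27+7 = 34
ES_H = max(EF_C=20, EF_E=30, EF_F=25, EF_G=34) = 34; EF_H = 34+7 = 41
Expected project duration μ = 41 hours. Critical path: B → D → G → H.

41 hours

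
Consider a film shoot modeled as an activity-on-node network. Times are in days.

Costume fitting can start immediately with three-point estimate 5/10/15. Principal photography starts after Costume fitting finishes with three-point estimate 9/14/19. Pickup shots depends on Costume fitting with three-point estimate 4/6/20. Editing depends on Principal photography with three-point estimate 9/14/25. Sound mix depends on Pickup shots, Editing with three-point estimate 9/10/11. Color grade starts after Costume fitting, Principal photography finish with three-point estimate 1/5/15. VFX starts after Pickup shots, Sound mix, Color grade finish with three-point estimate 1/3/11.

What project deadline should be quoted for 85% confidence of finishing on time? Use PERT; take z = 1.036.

te_Costume fitting = (5 + 4·10 + 15)/6 = 60/6 = 10; σ²_Costume fitting = ((15−5)/6)² = 2.778
te_Principal photography = (9 + 4·14 + 19)/6 = 84/6 = 14; σ²_Principal photography = ((19−9)/6)² = 2.778
te_Pickup shots = (4 + 4·6 + 20)/6 = 48/6 = 8; σ²_Pickup shots = ((20−4)/6)² = 7.111
te_Editing = (9 + 4·14 + 25)/6 = 90/6 = 15; σ²_Editing = ((25−9)/6)² = 7.111
te_Sound mix = (9 + 4·10 + 11)/6 = 60/6 = 10; σ²_Sound mix = ((11−9)/6)² = 0.111
te_Color grade = (1 + 4·5 + 15)/6 = 36/6 = 6; σ²_Color grade = ((15−1)/6)² = 5.444
te_VFX = (1 + 4·3 + 11)/6 = 24/6 = 4; σ²_VFX = ((11−1)/6)² = 2.778

Forward pass:
ES_Costume fitting = 0; EF_Costume fitting = 10
ES_Principal photography = 10; EF_Principal photography = 10+14 = 24
ES_Pickup shots = 10; EF_Pickup shots = 10+8 = 18
ES_Editing = 24; EF_Editing = 24+15 = 39
ES_Sound mix = max(EF_Pickup shots=18, EF_Editing=39) = 39; EF_Sound mix = 39+10 = 49
ES_Color grade = max(EF_Costume fitting=10, EF_Principal photography=24) = 24; EF_Color grade = 24+6 = 30
ES_VFX = max(EF_Pickup shots=18, EF_Sound mix=49, EF_Color grade=30) = 49; EF_VFX = 49+4 = 53
Expected project duration μ = 53 days. Critical path: Costume fitting → Principal photography → Editing → Sound mix → VFX.

Variance along critical path = 2.778 + 2.778 + 7.111 + 0.111 + 2.778 = 15.556; σ = 3.944 days.
D = μ + z·σ = 53 + 1.036·3.944 = 57.1 days

57.1 days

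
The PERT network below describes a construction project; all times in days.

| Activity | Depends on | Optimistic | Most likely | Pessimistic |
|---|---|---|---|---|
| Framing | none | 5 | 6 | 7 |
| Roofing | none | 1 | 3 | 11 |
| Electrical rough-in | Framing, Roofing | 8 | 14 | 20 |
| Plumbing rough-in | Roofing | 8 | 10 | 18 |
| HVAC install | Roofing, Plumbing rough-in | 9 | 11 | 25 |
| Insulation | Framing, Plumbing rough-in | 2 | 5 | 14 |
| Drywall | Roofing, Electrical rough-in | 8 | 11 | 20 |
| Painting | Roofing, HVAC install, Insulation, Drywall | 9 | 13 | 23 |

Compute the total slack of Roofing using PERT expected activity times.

2 days

te_Framing = (5 + 4·6 + 7)/6 = 36/6 = 6
te_Roofing = (1 + 4·3 + 11)/6 = 24/6 = 4
te_Electrical rough-in = (8 + 4·14 + 20)/6 = 84/6 = 14
te_Plumbing rough-in = (8 + 4·10 + 18)/6 = 66/6 = 11
te_HVAC install = (9 + 4·11 + 25)/6 = 78/6 = 13
te_Insulation = (2 + 4·5 + 14)/6 = 36/6 = 6
te_Drywall = (8 + 4·11 + 20)/6 = 72/6 = 12
te_Painting = (9 + 4·13 + 23)/6 = 84/6 = 14

Forward pass:
ES_Framing = 0; EF_Framing = 6
ES_Roofing = 0; EF_Roofing = 4
ES_Electrical rough-in = max(EF_Framing=6, EF_Roofing=4) = 6; EF_Electrical rough-in = 6+14 = 20
ES_Plumbing rough-in = 4; EF_Plumbing rough-in = 4+11 = 15
ES_HVAC install = max(EF_Roofing=4, EF_Plumbing rough-in=15) = 15; EF_HVAC install = 15+13 = 28
ES_Insulation = max(EF_Framing=6, EF_Plumbing rough-in=15) = 15; EF_Insulation = 15+6 = 21
ES_Drywall = max(EF_Roofing=4, EF_Electrical rough-in=20) = 20; EF_Drywall = 20+12 = 32
ES_Painting = max(EF_Roofing=4, EF_HVAC install=28, EF_Insulation=21, EF_Drywall=32) = 32; EF_Painting = 32+14 = 46
Expected project duration μ = 46 days. Critical path: Framing → Electrical rough-in → Drywall → Painting.

Backward pass:
LF_Painting = 46; LS_Painting = 46−14 = 32
LF_Drywall = LS_Painting = 32; LS_Drywall = 32−12 = 20
LF_Insulation = LS_Painting = 32; LS_Insulation = 32−6 = 26
LF_HVAC install = LS_Painting = 32; LS_HVAC install = 32−13 = 19
LF_Plumbing rough-in = min(LS_HVAC install=19, LS_Insulation=26) = 19; LS_Plumbing rough-in = 19−11 = 8
LF_Electrical rough-in = LS_Drywall = 20; LS_Electrical rough-in = 20−14 = 6
LF_Roofing = min(LS_Electrical rough-in=6, LS_Plumbing rough-in=8, LS_HVAC install=19, LS_Drywall=20, LS_Painting=32) = 6; LS_Roofing = 6−4 = 2
LF_Framing = min(LS_Electrical rough-in=6, LS_Insulation=26) = 6; LS_Framing = 6−6 = 0
Slack_Roofing = LS_Roofing − ES_Roofing = 2 − 0 = 2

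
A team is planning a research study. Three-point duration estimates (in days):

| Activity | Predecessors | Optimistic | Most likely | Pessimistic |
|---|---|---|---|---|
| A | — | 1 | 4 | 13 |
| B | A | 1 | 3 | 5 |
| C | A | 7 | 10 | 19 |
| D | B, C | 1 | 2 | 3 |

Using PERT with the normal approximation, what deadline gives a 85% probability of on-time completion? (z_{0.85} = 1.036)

te_A = (1 + 4·4 + 13)/6 = 30/6 = 5; σ²_A = ((13−1)/6)² = 4.000
te_B = (1 + 4·3 + 5)/6 = 18/6 = 3; σ²_B = ((5−1)/6)² = 0.444
te_C = (7 + 4·10 + 19)/6 = 66/6 = 11; σ²_C = ((19−7)/6)² = 4.000
te_D = (1 + 4·2 + 3)/6 = 12/6 = 2; σ²_D = ((3−1)/6)² = 0.111

Forward pass:
ES_A = 0; EF_A = 5
ES_B = 5; EF_B = 5+3 = 8
ES_C = 5; EF_C = 5+11 = 16
ES_D = max(EF_B=8, EF_C=16) = 16; EF_D = 16+2 = 18
Expected project duration μ = 18 days. Critical path: A → C → D.

Variance along critical path = 4.000 + 4.000 + 0.111 = 8.111; σ = 2.848 days.
D = μ + z·σ = 18 + 1.036·2.848 = 21.0 days

21.0 days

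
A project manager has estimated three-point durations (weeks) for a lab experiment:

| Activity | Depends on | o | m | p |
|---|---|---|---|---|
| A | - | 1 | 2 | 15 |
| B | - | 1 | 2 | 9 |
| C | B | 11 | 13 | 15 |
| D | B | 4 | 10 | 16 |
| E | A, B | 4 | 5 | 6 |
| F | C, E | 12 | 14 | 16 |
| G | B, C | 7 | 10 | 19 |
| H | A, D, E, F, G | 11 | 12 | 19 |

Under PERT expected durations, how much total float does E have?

te_A = (1 + 4·2 + 15)/6 = 24/6 = 4
te_B = (1 + 4·2 + 9)/6 = 18/6 = 3
te_C = (11 + 4·13 + 15)/6 = 78/6 = 13
te_D = (4 + 4·10 + 16)/6 = 60/6 = 10
te_E = (4 + 4·5 + 6)/6 = 30/6 = 5
te_F = (12 + 4·14 + 16)/6 = 84/6 = 14
te_G = (7 + 4·10 + 19)/6 = 66/6 = 11
te_H = (11 + 4·12 + 19)/6 = 78/6 = 13

Forward pass:
ES_A = 0; EF_A = 4
ES_B = 0; EF_B = 3
ES_C = 3; EF_C = 3+13 = 16
ES_D = 3; EF_D = 3+10 = 13
ES_E = max(EF_A=4, EF_B=3) = 4; EF_E = 4+5 = 9
ES_F = max(EF_C=16, EF_E=9) = 16; EF_F = 16+14 = 30
ES_G = max(EF_B=3, EF_C=16) = 16; EF_G = 16+11 = 27
ES_H = max(EF_A=4, EF_D=13, EF_E=9, EF_F=30, EF_G=27) = 30; EF_H = 30+13 = 43
Expected project duration μ = 43 weeks. Critical path: B → C → F → H.

Backward pass:
LF_H = 43; LS_H = 43−13 = 30
LF_G = LS_H = 30; LS_G = 30−11 = 19
LF_F = LS_H = 30; LS_F = 30−14 = 16
LF_E = min(LS_F=16, LS_H=30) = 16; LS_E = 16−5 = 11
LF_D = LS_H = 30; LS_D = 30−10 = 20
LF_C = min(LS_F=16, LS_G=19) = 16; LS_C = 16−13 = 3
LF_B = min(LS_C=3, LS_D=20, LS_E=11, LS_G=19) = 3; LS_B = 3−3 = 0
LF_A = min(LS_E=11, LS_H=30) = 11; LS_A = 11−4 = 7
Slack_E = LS_E − ES_E = 11 − 4 = 7

7 weeks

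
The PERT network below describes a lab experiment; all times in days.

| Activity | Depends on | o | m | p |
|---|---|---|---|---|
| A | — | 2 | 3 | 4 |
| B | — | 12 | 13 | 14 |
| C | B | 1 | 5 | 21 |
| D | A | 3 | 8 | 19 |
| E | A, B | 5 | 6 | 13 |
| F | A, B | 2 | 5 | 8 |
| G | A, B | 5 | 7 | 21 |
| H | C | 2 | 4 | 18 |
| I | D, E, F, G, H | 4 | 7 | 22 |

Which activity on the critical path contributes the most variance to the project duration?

te_A = (2 + 4·3 + 4)/6 = 18/6 = 3; σ²_A = ((4−2)/6)² = 0.111
te_B = (12 + 4·13 + 14)/6 = 78/6 = 13; σ²_B = ((14−12)/6)² = 0.111
te_C = (1 + 4·5 + 21)/6 = 42/6 = 7; σ²_C = ((21−1)/6)² = 11.111
te_D = (3 + 4·8 + 19)/6 = 54/6 = 9; σ²_D = ((19−3)/6)² = 7.111
te_E = (5 + 4·6 + 13)/6 = 42/6 = 7; σ²_E = ((13−5)/6)² = 1.778
te_F = (2 + 4·5 + 8)/6 = 30/6 = 5; σ²_F = ((8−2)/6)² = 1.000
te_G = (5 + 4·7 + 21)/6 = 54/6 = 9; σ²_G = ((21−5)/6)² = 7.111
te_H = (2 + 4·4 + 18)/6 = 36/6 = 6; σ²_H = ((18−2)/6)² = 7.111
te_I = (4 + 4·7 + 22)/6 = 54/6 = 9; σ²_I = ((22−4)/6)² = 9.000

Forward pass:
ES_A = 0; EF_A = 3
ES_B = 0; EF_B = 13
ES_C = 13; EF_C = 13+7 = 20
ES_D = 3; EF_D = 3+9 = 12
ES_E = max(EF_A=3, EF_B=13) = 13; EF_E = 13+7 = 20
ES_F = max(EF_A=3, EF_B=13) = 13; EF_F = 13+5 = 18
ES_G = max(EF_A=3, EF_B=13) = 13; EF_G = 13+9 = 22
ES_H = 20; EF_H = 20+6 = 26
ES_I = max(EF_D=12, EF_E=20, EF_F=18, EF_G=22, EF_H=26) = 26; EF_I = 26+9 = 35
Expected project duration μ = 35 days. Critical path: B → C → H → I.

Variances on critical path: σ²_B=0.111, σ²_C=11.111, σ²_H=7.111, σ²_I=9.000.
Largest is σ²_C = 11.111.

C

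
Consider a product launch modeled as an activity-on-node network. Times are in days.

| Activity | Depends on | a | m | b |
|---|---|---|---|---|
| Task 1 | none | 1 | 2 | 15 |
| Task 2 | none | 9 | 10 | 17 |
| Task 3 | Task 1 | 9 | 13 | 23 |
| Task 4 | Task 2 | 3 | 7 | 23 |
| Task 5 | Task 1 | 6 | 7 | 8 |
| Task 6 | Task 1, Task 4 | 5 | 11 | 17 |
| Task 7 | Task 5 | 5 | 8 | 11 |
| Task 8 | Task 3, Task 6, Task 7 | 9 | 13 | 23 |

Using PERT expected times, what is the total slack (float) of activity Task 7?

12 days

te_Task 1 = (1 + 4·2 + 15)/6 = 24/6 = 4
te_Task 2 = (9 + 4·10 + 17)/6 = 66/6 = 11
te_Task 3 = (9 + 4·13 + 23)/6 = 84/6 = 14
te_Task 4 = (3 + 4·7 + 23)/6 = 54/6 = 9
te_Task 5 = (6 + 4·7 + 8)/6 = 42/6 = 7
te_Task 6 = (5 + 4·11 + 17)/6 = 66/6 = 11
te_Task 7 = (5 + 4·8 + 11)/6 = 48/6 = 8
te_Task 8 = (9 + 4·13 + 23)/6 = 84/6 = 14

Forward pass:
ES_Task 1 = 0; EF_Task 1 = 4
ES_Task 2 = 0; EF_Task 2 = 11
ES_Task 3 = 4; EF_Task 3 = 4+14 = 18
ES_Task 4 = 11; EF_Task 4 = 11+9 = 20
ES_Task 5 = 4; EF_Task 5 = 4+7 = 11
ES_Task 6 = max(EF_Task 1=4, EF_Task 4=20) = 20; EF_Task 6 = 20+11 = 31
ES_Task 7 = 11; EF_Task 7 = 11+8 = 19
ES_Task 8 = max(EF_Task 3=18, EF_Task 6=31, EF_Task 7=19) = 31; EF_Task 8 = 31+14 = 45
Expected project duration μ = 45 days. Critical path: Task 2 → Task 4 → Task 6 → Task 8.

Backward pass:
LF_Task 8 = 45; LS_Task 8 = 45−14 = 31
LF_Task 7 = LS_Task 8 = 31; LS_Task 7 = 31−8 = 23
LF_Task 6 = LS_Task 8 = 31; LS_Task 6 = 31−11 = 20
LF_Task 5 = LS_Task 7 = 23; LS_Task 5 = 23−7 = 16
LF_Task 4 = LS_Task 6 = 20; LS_Task 4 = 20−9 = 11
LF_Task 3 = LS_Task 8 = 31; LS_Task 3 = 31−14 = 17
LF_Task 2 = LS_Task 4 = 11; LS_Task 2 = 11−11 = 0
LF_Task 1 = min(LS_Task 3=17, LS_Task 5=16, LS_Task 6=20) = 16; LS_Task 1 = 16−4 = 12
Slack_Task 7 = LS_Task 7 − ES_Task 7 = 23 − 11 = 12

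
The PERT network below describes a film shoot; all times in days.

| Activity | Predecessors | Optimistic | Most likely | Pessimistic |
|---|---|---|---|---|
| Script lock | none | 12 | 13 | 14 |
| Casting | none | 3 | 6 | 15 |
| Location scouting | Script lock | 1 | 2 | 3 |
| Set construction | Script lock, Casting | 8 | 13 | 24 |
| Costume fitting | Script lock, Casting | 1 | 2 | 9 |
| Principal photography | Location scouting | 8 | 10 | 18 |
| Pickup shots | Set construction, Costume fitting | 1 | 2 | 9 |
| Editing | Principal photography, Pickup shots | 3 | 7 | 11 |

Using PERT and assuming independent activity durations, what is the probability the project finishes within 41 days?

te_Script lock = (12 + 4·13 + 14)/6 = 78/6 = 13; σ²_Script lock = ((14−12)/6)² = 0.111
te_Casting = (3 + 4·6 + 15)/6 = 42/6 = 7; σ²_Casting = ((15−3)/6)² = 4.000
te_Location scouting = (1 + 4·2 + 3)/6 = 12/6 = 2; σ²_Location scouting = ((3−1)/6)² = 0.111
te_Set construction = (8 + 4·13 + 24)/6 = 84/6 = 14; σ²_Set construction = ((24−8)/6)² = 7.111
te_Costume fitting = (1 + 4·2 + 9)/6 = 18/6 = 3; σ²_Costume fitting = ((9−1)/6)² = 1.778
te_Principal photography = (8 + 4·10 + 18)/6 = 66/6 = 11; σ²_Principal photography = ((18−8)/6)² = 2.778
te_Pickup shots = (1 + 4·2 + 9)/6 = 18/6 = 3; σ²_Pickup shots = ((9−1)/6)² = 1.778
te_Editing = (3 + 4·7 + 11)/6 = 42/6 = 7; σ²_Editing = ((11−3)/6)² = 1.778

Forward pass:
ES_Script lock = 0; EF_Script lock = 13
ES_Casting = 0; EF_Casting = 7
ES_Location scouting = 13; EF_Location scouting = 13+2 = 15
ES_Set construction = max(EF_Script lock=13, EF_Casting=7) = 13; EF_Set construction = 13+14 = 27
ES_Costume fitting = max(EF_Script lock=13, EF_Casting=7) = 13; EF_Costume fitting = 13+3 = 16
ES_Principal photography = 15; EF_Principal photography = 15+11 = 26
ES_Pickup shots = max(EF_Set construction=27, EF_Costume fitting=16) = 27; EF_Pickup shots = 27+3 = 30
ES_Editing = max(EF_Principal photography=26, EF_Pickup shots=30) = 30; EF_Editing = 30+7 = 37
Expected project duration μ = 37 days. Critical path: Script lock → Set construction → Pickup shots → Editing.

Variance along critical path = 0.111 + 7.111 + 1.778 + 1.778 = 10.778; σ = √10.778 = 3.283 days.
Z = (41 − 37) / 3.283 = 1.218
P(T ≤ 41) = Φ(1.218) ≈ 0.888

0.888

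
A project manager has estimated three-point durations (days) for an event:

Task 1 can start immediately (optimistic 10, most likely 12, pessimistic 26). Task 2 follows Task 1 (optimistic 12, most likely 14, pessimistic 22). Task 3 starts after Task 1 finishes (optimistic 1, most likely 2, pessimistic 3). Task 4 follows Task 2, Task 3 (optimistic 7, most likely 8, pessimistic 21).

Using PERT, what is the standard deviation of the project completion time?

3.92 days

te_Task 1 = (10 + 4·12 + 26)/6 = 84/6 = 14; σ²_Task 1 = ((26−10)/6)² = 7.111
te_Task 2 = (12 + 4·14 + 22)/6 = 90/6 = 15; σ²_Task 2 = ((22−12)/6)² = 2.778
te_Task 3 = (1 + 4·2 + 3)/6 = 12/6 = 2; σ²_Task 3 = ((3−1)/6)² = 0.111
te_Task 4 = (7 + 4·8 + 21)/6 = 60/6 = 10; σ²_Task 4 = ((21−7)/6)² = 5.444

Forward pass:
ES_Task 1 = 0; EF_Task 1 = 14
ES_Task 2 = 14; EF_Task 2 = 14+15 = 29
ES_Task 3 = 14; EF_Task 3 = 14+2 = 16
ES_Task 4 = max(EF_Task 2=29, EF_Task 3=16) = 29; EF_Task 4 = 29+10 = 39
Expected project duration μ = 39 days. Critical path: Task 1 → Task 2 → Task 4.

Variance along critical path = 7.111 + 2.778 + 5.444 = 15.333
σ = √15.333 = 3.916 days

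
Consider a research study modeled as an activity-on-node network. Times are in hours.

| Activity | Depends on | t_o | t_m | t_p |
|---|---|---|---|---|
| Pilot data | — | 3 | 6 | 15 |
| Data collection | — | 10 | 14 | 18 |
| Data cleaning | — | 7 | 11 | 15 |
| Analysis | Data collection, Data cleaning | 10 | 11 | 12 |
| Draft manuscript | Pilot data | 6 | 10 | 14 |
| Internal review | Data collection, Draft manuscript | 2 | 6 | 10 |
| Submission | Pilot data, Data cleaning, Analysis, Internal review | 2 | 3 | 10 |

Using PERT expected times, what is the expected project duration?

te_Pilot data = (3 + 4·6 + 15)/6 = 42/6 = 7
te_Data collection = (10 + 4·14 + 18)/6 = 84/6 = 14
te_Data cleaning = (7 + 4·11 + 15)/6 = 66/6 = 11
te_Analysis = (10 + 4·11 + 12)/6 = 66/6 = 11
te_Draft manuscript = (6 + 4·10 + 14)/6 = 60/6 = 10
te_Internal review = (2 + 4·6 + 10)/6 = 36/6 = 6
te_Submission = (2 + 4·3 + 10)/6 = 24/6 = 4

Forward pass:
ES_Pilot data = 0; EF_Pilot data = 7
ES_Data collection = 0; EF_Data collection = 14
ES_Data cleaning = 0; EF_Data cleaning = 11
ES_Analysis = max(EF_Data collection=14, EF_Data cleaning=11) = 14; EF_Analysis = 14+11 = 25
ES_Draft manuscript = 7; EF_Draft manuscript = 7+10 = 17
ES_Internal review = max(EF_Data collection=14, EF_Draft manuscript=17) = 17; EF_Internal review = 17+6 = 23
ES_Submission = max(EF_Pilot data=7, EF_Data cleaning=11, EF_Analysis=25, EF_Internal review=23) = 25; EF_Submission = 25+4 = 29
Expected project duration μ = 29 hours. Critical path: Data collection → Analysis → Submission.

29 hours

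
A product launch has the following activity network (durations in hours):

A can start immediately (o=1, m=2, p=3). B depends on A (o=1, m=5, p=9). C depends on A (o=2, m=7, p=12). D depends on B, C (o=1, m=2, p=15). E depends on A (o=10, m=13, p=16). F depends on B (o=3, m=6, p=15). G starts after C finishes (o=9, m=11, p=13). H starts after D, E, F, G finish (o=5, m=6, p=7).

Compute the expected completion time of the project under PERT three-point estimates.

te_A = (1 + 4·2 + 3)/6 = 12/6 = 2
te_B = (1 + 4·5 + 9)/6 = 30/6 = 5
te_C = (2 + 4·7 + 12)/6 = 42/6 = 7
te_D = (1 + 4·2 + 15)/6 = 24/6 = 4
te_E = (10 + 4·13 + 16)/6 = 78/6 = 13
te_F = (3 + 4·6 + 15)/6 = 42/6 = 7
te_G = (9 + 4·11 + 13)/6 = 66/6 = 11
te_H = (5 + 4·6 + 7)/6 = 36/6 = 6

Forward pass:
ES_A = 0; EF_A = 2
ES_B = 2; EF_B = 2+5 = 7
ES_C = 2; EF_C = 2+7 = 9
ES_D = max(EF_B=7, EF_C=9) = 9; EF_D = 9+4 = 13
ES_E = 2; EF_E = 2+13 = 15
ES_F = 7; EF_F = 7+7 = 14
ES_G = 9; EF_G = 9+11 = 20
ES_H = max(EF_D=13, EF_E=15, EF_F=14, EF_G=20) = 20; EF_H = 20+6 = 26
Expected project duration μ = 26 hours. Critical path: A → C → G → H.

26 hours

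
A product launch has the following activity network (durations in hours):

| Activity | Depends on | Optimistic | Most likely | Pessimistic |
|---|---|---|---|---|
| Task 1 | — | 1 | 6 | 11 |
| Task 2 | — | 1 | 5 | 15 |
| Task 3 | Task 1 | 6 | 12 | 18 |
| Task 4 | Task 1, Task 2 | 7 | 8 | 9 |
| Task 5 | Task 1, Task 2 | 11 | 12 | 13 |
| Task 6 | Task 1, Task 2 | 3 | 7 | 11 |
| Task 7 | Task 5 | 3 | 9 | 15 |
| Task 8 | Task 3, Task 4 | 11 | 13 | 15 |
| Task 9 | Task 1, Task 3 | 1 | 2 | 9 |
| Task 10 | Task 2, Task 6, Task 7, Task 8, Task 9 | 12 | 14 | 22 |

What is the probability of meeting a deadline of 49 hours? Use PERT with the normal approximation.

te_Task 1 = (1 + 4·6 + 11)/6 = 36/6 = 6; σ²_Task 1 = ((11−1)/6)² = 2.778
te_Task 2 = (1 + 4·5 + 15)/6 = 36/6 = 6; σ²_Task 2 = ((15−1)/6)² = 5.444
te_Task 3 = (6 + 4·12 + 18)/6 = 72/6 = 12; σ²_Task 3 = ((18−6)/6)² = 4.000
te_Task 4 = (7 + 4·8 + 9)/6 = 48/6 = 8; σ²_Task 4 = ((9−7)/6)² = 0.111
te_Task 5 = (11 + 4·12 + 13)/6 = 72/6 = 12; σ²_Task 5 = ((13−11)/6)² = 0.111
te_Task 6 = (3 + 4·7 + 11)/6 = 42/6 = 7; σ²_Task 6 = ((11−3)/6)² = 1.778
te_Task 7 = (3 + 4·9 + 15)/6 = 54/6 = 9; σ²_Task 7 = ((15−3)/6)² = 4.000
te_Task 8 = (11 + 4·13 + 15)/6 = 78/6 = 13; σ²_Task 8 = ((15−11)/6)² = 0.444
te_Task 9 = (1 + 4·2 + 9)/6 = 18/6 = 3; σ²_Task 9 = ((9−1)/6)² = 1.778
te_Task 10 = (12 + 4·14 + 22)/6 = 90/6 = 15; σ²_Task 10 = ((22−12)/6)² = 2.778

Forward pass:
ES_Task 1 = 0; EF_Task 1 = 6
ES_Task 2 = 0; EF_Task 2 = 6
ES_Task 3 = 6; EF_Task 3 = 6+12 = 18
ES_Task 4 = max(EF_Task 1=6, EF_Task 2=6) = 6; EF_Task 4 = 6+8 = 14
ES_Task 5 = max(EF_Task 1=6, EF_Task 2=6) = 6; EF_Task 5 = 6+12 = 18
ES_Task 6 = max(EF_Task 1=6, EF_Task 2=6) = 6; EF_Task 6 = 6+7 = 13
ES_Task 7 = 18; EF_Task 7 = 18+9 = 27
ES_Task 8 = max(EF_Task 3=18, EF_Task 4=14) = 18; EF_Task 8 = 18+13 = 31
ES_Task 9 = max(EF_Task 1=6, EF_Task 3=18) = 18; EF_Task 9 = 18+3 = 21
ES_Task 10 = max(EF_Task 2=6, EF_Task 6=13, EF_Task 7=27, EF_Task 8=31, EF_Task 9=21) = 31; EF_Task 10 = 31+15 = 46
Expected project duration μ = 46 hours. Critical path: Task 1 → Task 3 → Task 8 → Task 10.

Variance along critical path = 2.778 + 4.000 + 0.444 + 2.778 = 10.000; σ = √10.000 = 3.162 hours.
Z = (49 − 46) / 3.162 = 0.949
P(T ≤ 49) = Φ(0.949) ≈ 0.829

0.829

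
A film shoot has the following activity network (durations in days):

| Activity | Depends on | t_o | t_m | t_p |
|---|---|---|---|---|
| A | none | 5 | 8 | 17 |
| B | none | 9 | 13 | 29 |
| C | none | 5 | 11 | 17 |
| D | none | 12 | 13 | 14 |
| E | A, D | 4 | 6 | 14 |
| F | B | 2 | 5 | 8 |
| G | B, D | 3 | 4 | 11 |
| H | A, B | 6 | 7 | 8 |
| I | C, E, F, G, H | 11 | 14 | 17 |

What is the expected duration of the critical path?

36 days

te_A = (5 + 4·8 + 17)/6 = 54/6 = 9
te_B = (9 + 4·13 + 29)/6 = 90/6 = 15
te_C = (5 + 4·11 + 17)/6 = 66/6 = 11
te_D = (12 + 4·13 + 14)/6 = 78/6 = 13
te_E = (4 + 4·6 + 14)/6 = 42/6 = 7
te_F = (2 + 4·5 + 8)/6 = 30/6 = 5
te_G = (3 + 4·4 + 11)/6 = 30/6 = 5
te_H = (6 + 4·7 + 8)/6 = 42/6 = 7
te_I = (11 + 4·14 + 17)/6 = 84/6 = 14

Forward pass:
ES_A = 0; EF_A = 9
ES_B = 0; EF_B = 15
ES_C = 0; EF_C = 11
ES_D = 0; EF_D = 13
ES_E = max(EF_A=9, EF_D=13) = 13; EF_E = 13+7 = 20
ES_F = 15; EF_F = 15+5 = 20
ES_G = max(EF_B=15, EF_D=13) = 15; EF_G = 15+5 = 20
ES_H = max(EF_A=9, EF_B=15) = 15; EF_H = 15+7 = 22
ES_I = max(EF_C=11, EF_E=20, EF_F=20, EF_G=20, EF_H=22) = 22; EF_I = 22+14 = 36
Expected project duration μ = 36 days. Critical path: B → H → I.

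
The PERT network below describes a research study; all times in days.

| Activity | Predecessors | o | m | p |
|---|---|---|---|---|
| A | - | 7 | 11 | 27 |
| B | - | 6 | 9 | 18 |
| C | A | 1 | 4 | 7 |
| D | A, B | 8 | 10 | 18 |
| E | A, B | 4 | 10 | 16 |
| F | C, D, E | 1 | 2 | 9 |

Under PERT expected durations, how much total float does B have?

te_A = (7 + 4·11 + 27)/6 = 78/6 = 13
te_B = (6 + 4·9 + 18)/6 = 60/6 = 10
te_C = (1 + 4·4 + 7)/6 = 24/6 = 4
te_D = (8 + 4·10 + 18)/6 = 66/6 = 11
te_E = (4 + 4·10 + 16)/6 = 60/6 = 10
te_F = (1 + 4·2 + 9)/6 = 18/6 = 3

Forward pass:
ES_A = 0; EF_A = 13
ES_B = 0; EF_B = 10
ES_C = 13; EF_C = 13+4 = 17
ES_D = max(EF_A=13, EF_B=10) = 13; EF_D = 13+11 = 24
ES_E = max(EF_A=13, EF_B=10) = 13; EF_E = 13+10 = 23
ES_F = max(EF_C=17, EF_D=24, EF_E=23) = 24; EF_F = 24+3 = 27
Expected project duration μ = 27 days. Critical path: A → D → F.

Backward pass:
LF_F = 27; LS_F = 27−3 = 24
LF_E = LS_F = 24; LS_E = 24−10 = 14
LF_D = LS_F = 24; LS_D = 24−11 = 13
LF_C = LS_F = 24; LS_C = 24−4 = 20
LF_B = min(LS_D=13, LS_E=14) = 13; LS_B = 13−10 = 3
LF_A = min(LS_C=20, LS_D=13, LS_E=14) = 13; LS_A = 13−13 = 0
Slack_B = LS_B − ES_B = 3 − 0 = 3

3 days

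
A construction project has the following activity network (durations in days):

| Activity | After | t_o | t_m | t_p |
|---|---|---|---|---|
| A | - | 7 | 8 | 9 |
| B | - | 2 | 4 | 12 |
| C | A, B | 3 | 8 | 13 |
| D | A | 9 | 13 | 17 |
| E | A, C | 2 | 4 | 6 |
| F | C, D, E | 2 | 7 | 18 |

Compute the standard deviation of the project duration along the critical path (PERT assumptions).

te_A = (7 + 4·8 + 9)/6 = 48/6 = 8; σ²_A = ((9−7)/6)² = 0.111
te_B = (2 + 4·4 + 12)/6 = 30/6 = 5; σ²_B = ((12−2)/6)² = 2.778
te_C = (3 + 4·8 + 13)/6 = 48/6 = 8; σ²_C = ((13−3)/6)² = 2.778
te_D = (9 + 4·13 + 17)/6 = 78/6 = 13; σ²_D = ((17−9)/6)² = 1.778
te_E = (2 + 4·4 + 6)/6 = 24/6 = 4; σ²_E = ((6−2)/6)² = 0.444
te_F = (2 + 4·7 + 18)/6 = 48/6 = 8; σ²_F = ((18−2)/6)² = 7.111

Forward pass:
ES_A = 0; EF_A = 8
ES_B = 0; EF_B = 5
ES_C = max(EF_A=8, EF_B=5) = 8; EF_C = 8+8 = 16
ES_D = 8; EF_D = 8+13 = 21
ES_E = max(EF_A=8, EF_C=16) = 16; EF_E = 16+4 = 20
ES_F = max(EF_C=16, EF_D=21, EF_E=20) = 21; EF_F = 21+8 = 29
Expected project duration μ = 29 days. Critical path: A → D → F.

Variance along critical path = 0.111 + 1.778 + 7.111 = 9.000
σ = √9.000 = 3.000 days

3.00 days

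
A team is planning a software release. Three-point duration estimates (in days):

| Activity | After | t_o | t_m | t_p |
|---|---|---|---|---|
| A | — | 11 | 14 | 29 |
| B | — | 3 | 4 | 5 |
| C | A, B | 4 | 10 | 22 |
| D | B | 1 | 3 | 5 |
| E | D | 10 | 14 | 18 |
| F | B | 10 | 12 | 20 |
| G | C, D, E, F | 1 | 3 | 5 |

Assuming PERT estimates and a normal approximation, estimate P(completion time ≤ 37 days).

te_A = (11 + 4·14 + 29)/6 = 96/6 = 16; σ²_A = ((29−11)/6)² = 9.000
te_B = (3 + 4·4 + 5)/6 = 24/6 = 4; σ²_B = ((5−3)/6)² = 0.111
te_C = (4 + 4·10 + 22)/6 = 66/6 = 11; σ²_C = ((22−4)/6)² = 9.000
te_D = (1 + 4·3 + 5)/6 = 18/6 = 3; σ²_D = ((5−1)/6)² = 0.444
te_E = (10 + 4·14 + 18)/6 = 84/6 = 14; σ²_E = ((18−10)/6)² = 1.778
te_F = (10 + 4·12 + 20)/6 = 78/6 = 13; σ²_F = ((20−10)/6)² = 2.778
te_G = (1 + 4·3 + 5)/6 = 18/6 = 3; σ²_G = ((5−1)/6)² = 0.444

Forward pass:
ES_A = 0; EF_A = 16
ES_B = 0; EF_B = 4
ES_C = max(EF_A=16, EF_B=4) = 16; EF_C = 16+11 = 27
ES_D = 4; EF_D = 4+3 = 7
ES_E = 7; EF_E = 7+14 = 21
ES_F = 4; EF_F = 4+13 = 17
ES_G = max(EF_C=27, EF_D=7, EF_E=21, EF_F=17) = 27; EF_G = 27+3 = 30
Expected project duration μ = 30 days. Critical path: A → C → G.

Variance along critical path = 9.000 + 9.000 + 0.444 = 18.444; σ = √18.444 = 4.295 days.
Z = (37 − 30) / 4.295 = 1.630
P(T ≤ 37) = Φ(1.630) ≈ 0.948

0.948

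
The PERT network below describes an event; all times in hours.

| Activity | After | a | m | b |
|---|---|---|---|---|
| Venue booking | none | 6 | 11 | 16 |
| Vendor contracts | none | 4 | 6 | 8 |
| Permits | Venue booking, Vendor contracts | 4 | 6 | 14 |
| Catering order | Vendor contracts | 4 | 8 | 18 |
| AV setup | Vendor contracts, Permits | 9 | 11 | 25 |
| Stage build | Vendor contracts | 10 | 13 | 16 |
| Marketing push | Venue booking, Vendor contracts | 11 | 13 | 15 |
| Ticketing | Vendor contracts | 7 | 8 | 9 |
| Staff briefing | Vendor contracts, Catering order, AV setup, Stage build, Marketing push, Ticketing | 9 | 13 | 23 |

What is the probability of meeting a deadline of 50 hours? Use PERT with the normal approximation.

0.880

te_Venue booking = (6 + 4·11 + 16)/6 = 66/6 = 11; σ²_Venue booking = ((16−6)/6)² = 2.778
te_Vendor contracts = (4 + 4·6 + 8)/6 = 36/6 = 6; σ²_Vendor contracts = ((8−4)/6)² = 0.444
te_Permits = (4 + 4·6 + 14)/6 = 42/6 = 7; σ²_Permits = ((14−4)/6)² = 2.778
te_Catering order = (4 + 4·8 + 18)/6 = 54/6 = 9; σ²_Catering order = ((18−4)/6)² = 5.444
te_AV setup = (9 + 4·11 + 25)/6 = 78/6 = 13; σ²_AV setup = ((25−9)/6)² = 7.111
te_Stage build = (10 + 4·13 + 16)/6 = 78/6 = 13; σ²_Stage build = ((16−10)/6)² = 1.000
te_Marketing push = (11 + 4·13 + 15)/6 = 78/6 = 13; σ²_Marketing push = ((15−11)/6)² = 0.444
te_Ticketing = (7 + 4·8 + 9)/6 = 48/6 = 8; σ²_Ticketing = ((9−7)/6)² = 0.111
te_Staff briefing = (9 + 4·13 + 23)/6 = 84/6 = 14; σ²_Staff briefing = ((23−9)/6)² = 5.444

Forward pass:
ES_Venue booking = 0; EF_Venue booking = 11
ES_Vendor contracts = 0; EF_Vendor contracts = 6
ES_Permits = max(EF_Venue booking=11, EF_Vendor contracts=6) = 11; EF_Permits = 11+7 = 18
ES_Catering order = 6; EF_Catering order = 6+9 = 15
ES_AV setup = max(EF_Vendor contracts=6, EF_Permits=18) = 18; EF_AV setup = 18+13 = 31
ES_Stage build = 6; EF_Stage build = 6+13 = 19
ES_Marketing push = max(EF_Venue booking=11, EF_Vendor contracts=6) = 11; EF_Marketing push = 11+13 = 24
ES_Ticketing = 6; EF_Ticketing = 6+8 = 14
ES_Staff briefing = max(EF_Vendor contracts=6, EF_Catering order=15, EF_AV setup=31, EF_Stage build=19, EF_Marketing push=24, EF_Ticketing=14) = 31; EF_Staff briefing = 31+14 = 45
Expected project duration μ = 45 hours. Critical path: Venue booking → Permits → AV setup → Staff briefing.

Variance along critical path = 2.778 + 2.778 + 7.111 + 5.444 = 18.111; σ = √18.111 = 4.256 hours.
Z = (50 − 45) / 4.256 = 1.175
P(T ≤ 50) = Φ(1.175) ≈ 0.880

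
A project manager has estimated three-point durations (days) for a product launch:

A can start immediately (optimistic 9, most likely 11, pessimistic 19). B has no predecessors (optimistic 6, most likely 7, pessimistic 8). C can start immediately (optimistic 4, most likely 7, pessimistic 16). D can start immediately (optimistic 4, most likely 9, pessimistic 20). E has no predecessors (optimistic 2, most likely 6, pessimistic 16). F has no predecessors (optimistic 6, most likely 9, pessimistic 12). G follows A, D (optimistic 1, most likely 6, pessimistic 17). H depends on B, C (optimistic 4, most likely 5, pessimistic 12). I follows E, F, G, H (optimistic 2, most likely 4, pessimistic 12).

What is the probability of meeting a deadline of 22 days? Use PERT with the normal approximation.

te_A = (9 + 4·11 + 19)/6 = 72/6 = 12; σ²_A = ((19−9)/6)² = 2.778
te_B = (6 + 4·7 + 8)/6 = 42/6 = 7; σ²_B = ((8−6)/6)² = 0.111
te_C = (4 + 4·7 + 16)/6 = 48/6 = 8; σ²_C = ((16−4)/6)² = 4.000
te_D = (4 + 4·9 + 20)/6 = 60/6 = 10; σ²_D = ((20−4)/6)² = 7.111
te_E = (2 + 4·6 + 16)/6 = 42/6 = 7; σ²_E = ((16−2)/6)² = 5.444
te_F = (6 + 4·9 + 12)/6 = 54/6 = 9; σ²_F = ((12−6)/6)² = 1.000
te_G = (1 + 4·6 + 17)/6 = 42/6 = 7; σ²_G = ((17−1)/6)² = 7.111
te_H = (4 + 4·5 + 12)/6 = 36/6 = 6; σ²_H = ((12−4)/6)² = 1.778
te_I = (2 + 4·4 + 12)/6 = 30/6 = 5; σ²_I = ((12−2)/6)² = 2.778

Forward pass:
ES_A = 0; EF_A = 12
ES_B = 0; EF_B = 7
ES_C = 0; EF_C = 8
ES_D = 0; EF_D = 10
ES_E = 0; EF_E = 7
ES_F = 0; EF_F = 9
ES_G = max(EF_A=12, EF_D=10) = 12; EF_G = 12+7 = 19
ES_H = max(EF_B=7, EF_C=8) = 8; EF_H = 8+6 = 14
ES_I = max(EF_E=7, EF_F=9, EF_G=19, EF_H=14) = 19; EF_I = 19+5 = 24
Expected project duration μ = 24 days. Critical path: A → G → I.

Variance along critical path = 2.778 + 7.111 + 2.778 = 12.667; σ = √12.667 = 3.559 days.
Z = (22 − 24) / 3.559 = -0.562
P(T ≤ 22) = Φ(-0.562) ≈ 0.287

0.287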